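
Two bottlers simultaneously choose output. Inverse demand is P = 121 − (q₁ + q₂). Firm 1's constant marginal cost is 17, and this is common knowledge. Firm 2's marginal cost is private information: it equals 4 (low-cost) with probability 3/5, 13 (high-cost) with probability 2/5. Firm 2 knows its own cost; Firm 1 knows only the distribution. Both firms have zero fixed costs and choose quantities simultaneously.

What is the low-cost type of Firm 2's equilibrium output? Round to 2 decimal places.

42.73

Each type of Firm 2 best-responds to q₁; Firm 1 best-responds to the expected q₂ over Firm 2's types.
Firm 2 with cost c maximizes (121 − (q₁+q₂) − c)·q₂, giving q₂(c) = (121 − c − q₁)/2.
E[c₂] = 3/5·4 + 2/5·13 = 7.6
Firm 1's FOC against E[q₂] yields q₁ = (121 − 2·17 + E[c₂])/3 = (121 − 34 + 7.6)/3 = 31.5333.
q₂(low-cost) = (121 − 4 − 31.5333)/2 = 42.7333.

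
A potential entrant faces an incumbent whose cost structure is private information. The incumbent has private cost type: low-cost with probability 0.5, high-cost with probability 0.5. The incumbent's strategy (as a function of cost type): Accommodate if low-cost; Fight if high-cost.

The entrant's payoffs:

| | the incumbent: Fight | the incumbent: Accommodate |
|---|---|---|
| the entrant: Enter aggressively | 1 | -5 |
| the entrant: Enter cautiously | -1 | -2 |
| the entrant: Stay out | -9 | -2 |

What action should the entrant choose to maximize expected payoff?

E[Enter aggressively] = 0.5·(-5) + 0.5·(1) = -2
E[Enter cautiously] = 0.5·(-2) + 0.5·(-1) = -1.5
E[Stay out] = 0.5·(-2) + 0.5·(-9) = -5.5
Best response: Enter cautiously (-1.5 is the largest).

Enter cautiously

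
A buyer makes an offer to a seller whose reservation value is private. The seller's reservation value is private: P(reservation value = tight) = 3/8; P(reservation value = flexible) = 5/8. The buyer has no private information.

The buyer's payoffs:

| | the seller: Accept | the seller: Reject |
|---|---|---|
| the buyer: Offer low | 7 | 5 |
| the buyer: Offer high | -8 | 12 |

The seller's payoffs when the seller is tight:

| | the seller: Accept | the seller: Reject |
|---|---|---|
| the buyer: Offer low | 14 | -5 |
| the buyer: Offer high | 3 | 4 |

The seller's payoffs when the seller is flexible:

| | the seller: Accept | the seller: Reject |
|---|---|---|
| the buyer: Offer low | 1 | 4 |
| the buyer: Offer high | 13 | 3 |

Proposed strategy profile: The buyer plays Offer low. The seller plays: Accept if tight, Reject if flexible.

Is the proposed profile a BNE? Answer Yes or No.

A profile is a BNE iff every type of every player is best-responding given beliefs about the other side.
The buyer plays Offer low: E[Offer low] = 3/8·(7) + 5/8·(5) = 23/4; E[Offer high] = 9/2. Best-responding. ✓
The seller (reservation value tight), facing Offer low: Accept gives 14, Reject gives -5. Proposed Accept is best. ✓
The seller (reservation value flexible), facing Offer low: Accept gives 1, Reject gives 4. Proposed Reject is best. ✓

Yes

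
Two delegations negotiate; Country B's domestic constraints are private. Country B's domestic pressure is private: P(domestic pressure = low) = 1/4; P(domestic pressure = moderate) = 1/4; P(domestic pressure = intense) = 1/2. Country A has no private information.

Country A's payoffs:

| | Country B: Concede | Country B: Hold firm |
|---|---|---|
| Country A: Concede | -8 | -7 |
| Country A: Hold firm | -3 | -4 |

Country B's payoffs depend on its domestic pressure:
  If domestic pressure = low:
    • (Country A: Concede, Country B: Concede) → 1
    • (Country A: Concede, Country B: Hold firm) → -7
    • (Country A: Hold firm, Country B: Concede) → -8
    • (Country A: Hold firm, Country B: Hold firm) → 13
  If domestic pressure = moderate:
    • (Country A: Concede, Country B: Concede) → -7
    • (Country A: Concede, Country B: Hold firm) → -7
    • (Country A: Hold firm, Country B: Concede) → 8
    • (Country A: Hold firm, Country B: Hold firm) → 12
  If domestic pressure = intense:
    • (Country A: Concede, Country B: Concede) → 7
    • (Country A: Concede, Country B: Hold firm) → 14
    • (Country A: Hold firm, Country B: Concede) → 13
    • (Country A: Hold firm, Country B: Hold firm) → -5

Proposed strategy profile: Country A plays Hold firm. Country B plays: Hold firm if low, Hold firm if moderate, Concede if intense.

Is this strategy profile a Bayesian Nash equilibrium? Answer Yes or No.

Yes

A profile is a BNE iff every type of every player is best-responding given beliefs about the other side.
Country A plays Hold firm: E[Hold firm] = 1/4·(-4) + 1/4·(-4) + 1/2·(-3) = -7/2; E[Concede] = -15/2. Best-responding. ✓
Country B (domestic pressure low), facing Hold firm: Concede gives -8, Hold firm gives 13. Proposed Hold firm is best. ✓
Country B (domestic pressure moderate), facing Hold firm: Concede gives 8, Hold firm gives 12. Proposed Hold firm is best. ✓
Country B (domestic pressure intense), facing Hold firm: Concede gives 13, Hold firm gives -5. Proposed Concede is best. ✓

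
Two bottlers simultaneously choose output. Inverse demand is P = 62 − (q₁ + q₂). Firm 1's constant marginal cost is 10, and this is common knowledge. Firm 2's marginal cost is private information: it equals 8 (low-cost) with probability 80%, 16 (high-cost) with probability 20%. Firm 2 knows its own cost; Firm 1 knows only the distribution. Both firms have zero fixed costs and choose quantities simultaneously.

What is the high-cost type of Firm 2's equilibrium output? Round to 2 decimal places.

14.40

Firm 2 with cost c maximizes (62 − (q₁+q₂) − c)·q₂, giving q₂(c) = (62 − c − q₁)/2.
E[c₂] = 0.8·8 + 0.2·16 = 9.6
Firm 1's FOC against E[q₂] yields q₁ = (62 − 2·10 + E[c₂])/3 = (62 − 20 + 9.6)/3 = 17.2.
q₂(high-cost) = (62 − 16 − 17.2)/2 = 14.4.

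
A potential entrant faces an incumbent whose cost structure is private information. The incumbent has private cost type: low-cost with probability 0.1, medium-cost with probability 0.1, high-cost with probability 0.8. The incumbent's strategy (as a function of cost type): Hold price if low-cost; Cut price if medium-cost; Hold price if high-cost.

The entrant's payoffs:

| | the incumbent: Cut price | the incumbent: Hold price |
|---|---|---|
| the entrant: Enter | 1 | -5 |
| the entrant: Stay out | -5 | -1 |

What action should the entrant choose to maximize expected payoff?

Stay out

E[Enter] = 0.1·(-5) + 0.1·(1) + 0.8·(-5) = -4.4
E[Stay out] = 0.1·(-1) + 0.1·(-5) + 0.8·(-1) = -1.4
Best response: Stay out (-1.4 is the largest).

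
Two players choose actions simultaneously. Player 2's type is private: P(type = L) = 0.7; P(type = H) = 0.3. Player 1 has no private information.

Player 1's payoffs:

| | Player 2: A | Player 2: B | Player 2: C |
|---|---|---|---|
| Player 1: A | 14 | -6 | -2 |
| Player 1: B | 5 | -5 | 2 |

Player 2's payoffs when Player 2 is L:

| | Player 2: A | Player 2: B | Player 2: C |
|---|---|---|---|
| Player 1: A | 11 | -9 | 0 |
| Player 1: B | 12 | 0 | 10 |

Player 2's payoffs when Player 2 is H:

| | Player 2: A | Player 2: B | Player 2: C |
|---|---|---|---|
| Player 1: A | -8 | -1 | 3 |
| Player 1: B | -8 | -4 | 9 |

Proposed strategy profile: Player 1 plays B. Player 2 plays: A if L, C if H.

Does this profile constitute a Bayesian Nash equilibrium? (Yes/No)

A profile is a BNE iff every type of every player is best-responding given beliefs about the other side.
Player 1 plays B: E[B] = 0.7·(5) + 0.3·(2) = 4.1; E[A] = 9.2. Not best-responding. ✗
Player 2 (type L), facing B: A gives 12, B gives 0, C gives 10. Proposed A is best. ✓
Player 2 (type H), facing B: A gives -8, B gives -4, C gives 9. Proposed C is best. ✓

No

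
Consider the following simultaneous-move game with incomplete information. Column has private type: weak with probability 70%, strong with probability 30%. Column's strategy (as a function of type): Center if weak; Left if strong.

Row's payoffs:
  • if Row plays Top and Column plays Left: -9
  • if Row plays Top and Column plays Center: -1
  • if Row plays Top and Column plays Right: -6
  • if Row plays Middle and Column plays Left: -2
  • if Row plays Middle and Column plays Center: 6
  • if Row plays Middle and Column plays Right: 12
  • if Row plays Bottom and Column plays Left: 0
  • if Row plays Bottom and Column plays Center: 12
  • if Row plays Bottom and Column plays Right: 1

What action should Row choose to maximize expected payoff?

E[Top] = 0.7·(-1) + 0.3·(-9) = -3.4
E[Middle] = 0.7·(6) + 0.3·(-2) = 3.6
E[Bottom] = 0.7·(12) + 0.3·(0) = 8.4
Best response: Bottom (8.4 is the largest).

Bottom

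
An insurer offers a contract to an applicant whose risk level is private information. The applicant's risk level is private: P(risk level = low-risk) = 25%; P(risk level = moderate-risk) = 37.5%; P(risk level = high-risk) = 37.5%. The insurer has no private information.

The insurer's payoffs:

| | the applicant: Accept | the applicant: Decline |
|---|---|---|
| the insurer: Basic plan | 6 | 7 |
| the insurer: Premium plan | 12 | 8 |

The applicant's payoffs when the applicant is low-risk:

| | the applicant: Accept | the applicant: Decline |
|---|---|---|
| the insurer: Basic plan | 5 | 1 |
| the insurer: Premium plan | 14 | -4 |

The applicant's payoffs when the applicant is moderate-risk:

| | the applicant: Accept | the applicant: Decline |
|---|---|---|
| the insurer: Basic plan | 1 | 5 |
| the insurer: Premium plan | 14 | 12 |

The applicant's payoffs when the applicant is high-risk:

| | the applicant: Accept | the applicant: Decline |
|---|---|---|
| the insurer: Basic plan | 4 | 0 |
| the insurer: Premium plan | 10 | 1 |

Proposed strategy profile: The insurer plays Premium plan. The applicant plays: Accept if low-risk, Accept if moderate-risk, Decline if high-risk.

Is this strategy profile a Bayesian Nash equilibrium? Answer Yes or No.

No

A profile is a BNE iff every type of every player is best-responding given beliefs about the other side.
The insurer plays Premium plan: E[Premium plan] = 0.25·(12) + 0.375·(12) + 0.375·(8) = 10.5; E[Basic plan] = 6.375. Best-responding. ✓
The applicant (risk level low-risk), facing Premium plan: Accept gives 14, Decline gives -4. Proposed Accept is best. ✓
The applicant (risk level moderate-risk), facing Premium plan: Accept gives 14, Decline gives 12. Proposed Accept is best. ✓
The applicant (risk level high-risk), facing Premium plan: Accept gives 10, Decline gives 1. Proposed Decline is not best — profitable deviation exists. ✗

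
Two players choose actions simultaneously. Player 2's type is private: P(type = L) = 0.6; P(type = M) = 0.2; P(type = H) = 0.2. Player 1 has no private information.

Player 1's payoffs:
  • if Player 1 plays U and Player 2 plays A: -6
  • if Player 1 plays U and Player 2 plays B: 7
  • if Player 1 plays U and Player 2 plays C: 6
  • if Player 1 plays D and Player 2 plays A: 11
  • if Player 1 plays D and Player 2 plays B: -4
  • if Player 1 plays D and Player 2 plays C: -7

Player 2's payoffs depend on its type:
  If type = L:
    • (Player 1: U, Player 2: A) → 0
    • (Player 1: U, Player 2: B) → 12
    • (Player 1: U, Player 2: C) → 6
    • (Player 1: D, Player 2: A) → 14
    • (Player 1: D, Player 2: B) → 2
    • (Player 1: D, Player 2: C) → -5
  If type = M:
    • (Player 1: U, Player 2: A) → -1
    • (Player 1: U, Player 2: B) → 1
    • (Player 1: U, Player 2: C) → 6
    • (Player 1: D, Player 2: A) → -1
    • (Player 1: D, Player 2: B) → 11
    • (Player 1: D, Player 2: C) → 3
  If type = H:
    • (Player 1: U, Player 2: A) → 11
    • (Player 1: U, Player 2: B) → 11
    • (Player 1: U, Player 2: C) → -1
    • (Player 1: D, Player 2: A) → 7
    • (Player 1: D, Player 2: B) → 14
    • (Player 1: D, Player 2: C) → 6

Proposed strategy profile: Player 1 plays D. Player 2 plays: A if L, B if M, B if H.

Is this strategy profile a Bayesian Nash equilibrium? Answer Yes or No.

Yes

Player 1 plays D: E[D] = 0.6·(11) + 0.2·(-4) + 0.2·(-4) = 5; E[U] = -0.8. Best-responding. ✓
Player 2 (type L), facing D: A gives 14, B gives 2, C gives -5. Proposed A is best. ✓
Player 2 (type M), facing D: A gives -1, B gives 11, C gives 3. Proposed B is best. ✓
Player 2 (type H), facing D: A gives 7, B gives 14, C gives 6. Proposed B is best. ✓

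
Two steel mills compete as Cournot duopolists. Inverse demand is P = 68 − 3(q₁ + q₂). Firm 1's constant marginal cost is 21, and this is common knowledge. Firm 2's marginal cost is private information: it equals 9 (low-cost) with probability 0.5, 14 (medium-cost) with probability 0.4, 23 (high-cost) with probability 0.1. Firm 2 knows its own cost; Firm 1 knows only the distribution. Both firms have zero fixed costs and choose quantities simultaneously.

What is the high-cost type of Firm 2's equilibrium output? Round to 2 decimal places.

Each type of Firm 2 best-responds to q₁; Firm 1 best-responds to the expected q₂ over Firm 2's types.
Firm 2 with cost c maximizes (68 − 3(q₁+q₂) − c)·q₂, giving q₂(c) = (68 − c − 3q₁)/6.
E[c₂] = 0.5·9 + 0.4·14 + 0.1·23 = 12.4
Firm 1's FOC against E[q₂] yields q₁ = (68 − 2·21 + E[c₂])/9 = (68 − 42 + 12.4)/9 = 4.26667.
q₂(high-cost) = (68 − 23 − 3·4.26667)/6 = 5.36667.

5.37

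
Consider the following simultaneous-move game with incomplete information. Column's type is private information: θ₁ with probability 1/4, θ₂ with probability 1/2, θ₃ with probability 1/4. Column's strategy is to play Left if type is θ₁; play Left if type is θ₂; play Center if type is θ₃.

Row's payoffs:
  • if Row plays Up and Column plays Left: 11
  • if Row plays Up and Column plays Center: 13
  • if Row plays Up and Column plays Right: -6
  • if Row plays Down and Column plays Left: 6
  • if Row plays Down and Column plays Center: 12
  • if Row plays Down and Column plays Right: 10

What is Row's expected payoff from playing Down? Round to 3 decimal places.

7.500

E[Down] = 1/4·6 + 1/2·6 + 1/4·12 = 3/2 + 3 + 3 = 15/2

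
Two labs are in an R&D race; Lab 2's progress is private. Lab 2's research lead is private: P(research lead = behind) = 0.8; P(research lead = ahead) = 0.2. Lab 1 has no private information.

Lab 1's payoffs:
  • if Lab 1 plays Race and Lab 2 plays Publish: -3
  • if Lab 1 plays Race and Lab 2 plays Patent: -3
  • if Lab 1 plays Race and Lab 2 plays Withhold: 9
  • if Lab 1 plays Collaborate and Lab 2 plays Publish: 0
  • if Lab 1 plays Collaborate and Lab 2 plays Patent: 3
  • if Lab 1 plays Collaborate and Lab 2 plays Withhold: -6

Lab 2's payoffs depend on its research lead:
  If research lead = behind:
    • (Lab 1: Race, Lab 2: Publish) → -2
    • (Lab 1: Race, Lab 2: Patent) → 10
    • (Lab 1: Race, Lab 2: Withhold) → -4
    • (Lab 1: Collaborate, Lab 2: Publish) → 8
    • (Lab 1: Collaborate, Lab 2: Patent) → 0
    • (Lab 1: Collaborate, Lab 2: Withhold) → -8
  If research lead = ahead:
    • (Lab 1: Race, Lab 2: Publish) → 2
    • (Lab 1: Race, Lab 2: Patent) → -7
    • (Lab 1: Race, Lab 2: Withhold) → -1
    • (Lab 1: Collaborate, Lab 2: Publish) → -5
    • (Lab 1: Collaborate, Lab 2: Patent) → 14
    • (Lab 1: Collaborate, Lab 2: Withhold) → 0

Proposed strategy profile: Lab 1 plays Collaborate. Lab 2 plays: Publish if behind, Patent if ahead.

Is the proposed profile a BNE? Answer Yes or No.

A profile is a BNE iff every type of every player is best-responding given beliefs about the other side.
Lab 1 plays Collaborate: E[Collaborate] = 0.8·(0) + 0.2·(3) = 0.6; E[Race] = -3. Best-responding. ✓
Lab 2 (research lead behind), facing Collaborate: Publish gives 8, Patent gives 0, Withhold gives -8. Proposed Publish is best. ✓
Lab 2 (research lead ahead), facing Collaborate: Publish gives -5, Patent gives 14, Withhold gives 0. Proposed Patent is best. ✓

Yes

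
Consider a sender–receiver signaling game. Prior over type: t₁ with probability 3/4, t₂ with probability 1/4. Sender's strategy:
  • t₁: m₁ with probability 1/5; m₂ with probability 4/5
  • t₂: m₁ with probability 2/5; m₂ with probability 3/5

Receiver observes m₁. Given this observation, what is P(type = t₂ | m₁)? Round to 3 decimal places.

0.400

P(m₁) = (3/4)·(1/5) + (1/4)·(2/5) = 1/4
P(t₂ | m₁) = ((1/4)·(2/5)) / (1/4) = (1/10) / (1/4) = 2/5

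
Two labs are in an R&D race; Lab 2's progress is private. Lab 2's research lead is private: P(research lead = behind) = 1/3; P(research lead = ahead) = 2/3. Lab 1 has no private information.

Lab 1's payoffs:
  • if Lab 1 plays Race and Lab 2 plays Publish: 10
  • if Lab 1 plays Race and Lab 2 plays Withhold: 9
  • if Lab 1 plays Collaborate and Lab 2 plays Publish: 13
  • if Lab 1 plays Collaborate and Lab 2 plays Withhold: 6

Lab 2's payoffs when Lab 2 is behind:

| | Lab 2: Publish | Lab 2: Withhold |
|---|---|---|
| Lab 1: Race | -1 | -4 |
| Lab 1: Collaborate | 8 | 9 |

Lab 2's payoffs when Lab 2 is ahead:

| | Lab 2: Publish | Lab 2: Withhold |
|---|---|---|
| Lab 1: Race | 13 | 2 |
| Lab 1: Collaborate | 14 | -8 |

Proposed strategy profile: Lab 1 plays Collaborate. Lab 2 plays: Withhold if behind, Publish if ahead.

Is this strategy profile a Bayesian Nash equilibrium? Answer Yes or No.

Lab 1 plays Collaborate: E[Collaborate] = 1/3·(6) + 2/3·(13) = 32/3; E[Race] = 29/3. Best-responding. ✓
Lab 2 (research lead behind), facing Collaborate: Publish gives 8, Withhold gives 9. Proposed Withhold is best. ✓
Lab 2 (research lead ahead), facing Collaborate: Publish gives 14, Withhold gives -8. Proposed Publish is best. ✓

Yes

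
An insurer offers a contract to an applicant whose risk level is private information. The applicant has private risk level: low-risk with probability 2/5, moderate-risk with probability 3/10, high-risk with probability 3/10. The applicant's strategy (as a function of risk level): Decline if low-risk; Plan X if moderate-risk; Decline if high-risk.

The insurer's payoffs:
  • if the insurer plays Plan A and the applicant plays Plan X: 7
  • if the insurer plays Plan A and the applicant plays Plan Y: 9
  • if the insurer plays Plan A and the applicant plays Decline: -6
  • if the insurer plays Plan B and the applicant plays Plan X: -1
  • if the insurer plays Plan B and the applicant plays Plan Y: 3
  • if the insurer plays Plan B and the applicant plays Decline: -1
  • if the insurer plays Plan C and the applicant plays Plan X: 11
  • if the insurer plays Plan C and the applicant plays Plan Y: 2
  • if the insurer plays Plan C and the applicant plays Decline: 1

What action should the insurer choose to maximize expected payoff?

Plan C

Compute the insurer's expected payoff for each action, taking the expectation over the applicant's type.
E[Plan A] = 2/5·(-6) + 3/10·(7) + 3/10·(-6) = -21/10
E[Plan B] = 2/5·(-1) + 3/10·(-1) + 3/10·(-1) = -1
E[Plan C] = 2/5·(1) + 3/10·(11) + 3/10·(1) = 4
Best response: Plan C (4 is the largest).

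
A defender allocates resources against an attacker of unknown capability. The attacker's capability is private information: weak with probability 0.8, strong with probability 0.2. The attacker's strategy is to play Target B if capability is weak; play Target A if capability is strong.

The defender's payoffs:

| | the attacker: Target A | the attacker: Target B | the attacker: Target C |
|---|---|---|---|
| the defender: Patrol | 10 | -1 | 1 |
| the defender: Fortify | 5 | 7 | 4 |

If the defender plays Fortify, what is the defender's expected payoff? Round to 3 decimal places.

Take the expectation over the attacker's capability, weighting each type's action by its prior probability.
E[Fortify] = 0.8·7 + 0.2·5 = 5.6 + 1 = 6.6

6.600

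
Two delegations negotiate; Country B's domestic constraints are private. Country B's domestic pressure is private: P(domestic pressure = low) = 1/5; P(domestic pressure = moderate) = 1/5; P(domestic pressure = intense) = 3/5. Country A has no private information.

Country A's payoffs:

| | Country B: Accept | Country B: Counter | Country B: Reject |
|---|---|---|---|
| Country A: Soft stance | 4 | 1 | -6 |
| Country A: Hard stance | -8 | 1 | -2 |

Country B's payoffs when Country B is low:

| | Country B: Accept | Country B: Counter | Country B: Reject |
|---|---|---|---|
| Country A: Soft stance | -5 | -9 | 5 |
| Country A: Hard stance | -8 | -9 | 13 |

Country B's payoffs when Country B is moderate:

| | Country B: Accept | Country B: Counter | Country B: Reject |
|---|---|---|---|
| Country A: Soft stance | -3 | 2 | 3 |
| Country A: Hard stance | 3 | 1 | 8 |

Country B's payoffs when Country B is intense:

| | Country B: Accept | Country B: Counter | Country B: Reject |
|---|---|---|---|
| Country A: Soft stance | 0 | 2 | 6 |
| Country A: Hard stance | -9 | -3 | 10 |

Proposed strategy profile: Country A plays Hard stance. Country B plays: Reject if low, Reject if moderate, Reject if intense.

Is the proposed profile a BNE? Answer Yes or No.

A profile is a BNE iff every type of every player is best-responding given beliefs about the other side.
Country A plays Hard stance: E[Hard stance] = 1/5·(-2) + 1/5·(-2) + 3/5·(-2) = -2; E[Soft stance] = -6. Best-responding. ✓
Country B (domestic pressure low), facing Hard stance: Accept gives -8, Counter gives -9, Reject gives 13. Proposed Reject is best. ✓
Country B (domestic pressure moderate), facing Hard stance: Accept gives 3, Counter gives 1, Reject gives 8. Proposed Reject is best. ✓
Country B (domestic pressure intense), facing Hard stance: Accept gives -9, Counter gives -3, Reject gives 10. Proposed Reject is best. ✓

Yes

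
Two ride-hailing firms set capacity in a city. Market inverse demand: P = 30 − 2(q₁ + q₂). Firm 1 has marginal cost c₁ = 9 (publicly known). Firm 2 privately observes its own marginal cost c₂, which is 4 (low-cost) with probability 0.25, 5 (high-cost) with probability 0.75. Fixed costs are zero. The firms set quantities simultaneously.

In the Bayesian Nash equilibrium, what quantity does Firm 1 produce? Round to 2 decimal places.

2.79

Type-c best response for Firm 2: q₂(c) = (30 − c)/4 − q₁/2.
Firm 1 maximizes expected profit; its first-order condition is 30 − 4q₁ − 2E[q₂] − 9 = 0.
Substituting E[q₂] and solving: E[c₂] = 4.75, so q₁ = (30 − 2·9 + 4.75)/6 = 2.79167.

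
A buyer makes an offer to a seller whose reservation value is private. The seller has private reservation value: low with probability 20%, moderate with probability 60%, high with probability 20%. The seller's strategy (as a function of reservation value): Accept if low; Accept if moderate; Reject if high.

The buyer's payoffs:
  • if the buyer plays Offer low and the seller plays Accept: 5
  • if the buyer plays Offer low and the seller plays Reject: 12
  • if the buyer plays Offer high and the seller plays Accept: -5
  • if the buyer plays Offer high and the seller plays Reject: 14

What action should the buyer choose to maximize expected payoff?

Offer low

Compute the buyer's expected payoff for each action, taking the expectation over the seller's type.
E[Offer low] = 0.2·(5) + 0.6·(5) + 0.2·(12) = 6.4
E[Offer high] = 0.2·(-5) + 0.6·(-5) + 0.2·(14) = -1.2
Best response: Offer low (6.4 is the largest).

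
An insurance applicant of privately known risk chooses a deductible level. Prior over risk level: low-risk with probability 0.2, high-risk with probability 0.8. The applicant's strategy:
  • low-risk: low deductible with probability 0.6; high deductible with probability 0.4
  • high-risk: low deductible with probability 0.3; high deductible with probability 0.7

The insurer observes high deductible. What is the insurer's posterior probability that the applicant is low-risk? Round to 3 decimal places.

0.125

P(high deductible) = 0.2·0.4 + 0.8·0.7 = 0.64
P(low-risk | high deductible) = (0.2·0.4) / 0.64 = 0.08 / 0.64 = 0.125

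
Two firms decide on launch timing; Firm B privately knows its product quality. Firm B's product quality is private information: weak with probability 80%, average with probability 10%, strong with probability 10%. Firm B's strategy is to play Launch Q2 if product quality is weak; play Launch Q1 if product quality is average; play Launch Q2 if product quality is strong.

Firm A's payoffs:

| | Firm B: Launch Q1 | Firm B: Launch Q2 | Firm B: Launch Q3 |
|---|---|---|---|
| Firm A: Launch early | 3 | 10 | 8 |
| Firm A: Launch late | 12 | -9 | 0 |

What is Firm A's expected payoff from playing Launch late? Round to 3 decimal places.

E[Launch late] = 0.8·(-9) + 0.1·12 + 0.1·(-9) = (-7.2) + 1.2 + (-0.9) = -6.9

-6.900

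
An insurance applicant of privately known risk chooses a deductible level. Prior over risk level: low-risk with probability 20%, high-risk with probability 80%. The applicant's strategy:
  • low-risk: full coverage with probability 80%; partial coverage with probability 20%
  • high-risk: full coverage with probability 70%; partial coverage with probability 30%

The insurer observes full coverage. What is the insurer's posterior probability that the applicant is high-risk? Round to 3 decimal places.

P(full coverage) = 0.2·0.8 + 0.8·0.7 = 0.72
P(high-risk | full coverage) = (0.8·0.7) / 0.72 = 0.56 / 0.72 = 0.777778

0.778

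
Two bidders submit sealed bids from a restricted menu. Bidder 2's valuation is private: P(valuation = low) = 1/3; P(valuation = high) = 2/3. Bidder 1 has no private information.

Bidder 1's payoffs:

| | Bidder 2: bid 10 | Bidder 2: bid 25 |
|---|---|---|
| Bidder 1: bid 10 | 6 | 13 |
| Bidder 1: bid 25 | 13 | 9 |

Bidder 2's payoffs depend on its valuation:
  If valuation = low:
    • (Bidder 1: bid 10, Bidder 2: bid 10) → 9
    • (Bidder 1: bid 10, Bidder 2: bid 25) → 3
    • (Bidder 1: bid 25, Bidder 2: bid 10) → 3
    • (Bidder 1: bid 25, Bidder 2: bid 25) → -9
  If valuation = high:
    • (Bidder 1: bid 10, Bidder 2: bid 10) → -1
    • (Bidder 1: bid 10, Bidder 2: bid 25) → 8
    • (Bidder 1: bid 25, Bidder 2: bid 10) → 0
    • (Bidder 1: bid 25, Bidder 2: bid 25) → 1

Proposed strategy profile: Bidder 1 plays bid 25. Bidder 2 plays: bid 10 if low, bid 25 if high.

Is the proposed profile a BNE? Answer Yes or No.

A profile is a BNE iff every type of every player is best-responding given beliefs about the other side.
Bidder 1 plays bid 25: E[bid 25] = 1/3·(13) + 2/3·(9) = 31/3; E[bid 10] = 32/3. Not best-responding. ✗
Bidder 2 (valuation low), facing bid 25: bid 10 gives 3, bid 25 gives -9. Proposed bid 10 is best. ✓
Bidder 2 (valuation high), facing bid 25: bid 10 gives 0, bid 25 gives 1. Proposed bid 25 is best. ✓

No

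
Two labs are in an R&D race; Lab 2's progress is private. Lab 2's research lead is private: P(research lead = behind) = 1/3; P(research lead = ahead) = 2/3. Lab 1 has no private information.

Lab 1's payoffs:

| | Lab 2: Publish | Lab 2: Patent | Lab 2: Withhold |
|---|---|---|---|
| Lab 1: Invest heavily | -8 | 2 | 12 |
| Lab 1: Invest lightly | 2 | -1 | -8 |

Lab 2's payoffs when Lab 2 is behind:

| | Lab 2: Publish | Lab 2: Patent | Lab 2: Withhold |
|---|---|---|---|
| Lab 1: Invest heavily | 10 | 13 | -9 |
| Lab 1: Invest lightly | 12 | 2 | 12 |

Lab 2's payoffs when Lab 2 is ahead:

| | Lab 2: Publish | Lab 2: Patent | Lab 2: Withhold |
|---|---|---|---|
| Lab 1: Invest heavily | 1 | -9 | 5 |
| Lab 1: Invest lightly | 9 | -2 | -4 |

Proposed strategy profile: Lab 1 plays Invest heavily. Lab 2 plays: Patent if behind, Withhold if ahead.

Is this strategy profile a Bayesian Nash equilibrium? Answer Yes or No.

Lab 1 plays Invest heavily: E[Invest heavily] = 1/3·(2) + 2/3·(12) = 26/3; E[Invest lightly] = -17/3. Best-responding. ✓
Lab 2 (research lead behind), facing Invest heavily: Publish gives 10, Patent gives 13, Withhold gives -9. Proposed Patent is best. ✓
Lab 2 (research lead ahead), facing Invest heavily: Publish gives 1, Patent gives -9, Withhold gives 5. Proposed Withhold is best. ✓

Yes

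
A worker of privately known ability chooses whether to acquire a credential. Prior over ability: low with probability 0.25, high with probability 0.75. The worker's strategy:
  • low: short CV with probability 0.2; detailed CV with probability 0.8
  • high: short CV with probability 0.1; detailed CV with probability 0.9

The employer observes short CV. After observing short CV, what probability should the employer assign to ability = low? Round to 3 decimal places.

0.400

P(short CV) = 0.25·0.2 + 0.75·0.1 = 0.125
P(low | short CV) = (0.25·0.2) / 0.125 = 0.05 / 0.125 = 0.4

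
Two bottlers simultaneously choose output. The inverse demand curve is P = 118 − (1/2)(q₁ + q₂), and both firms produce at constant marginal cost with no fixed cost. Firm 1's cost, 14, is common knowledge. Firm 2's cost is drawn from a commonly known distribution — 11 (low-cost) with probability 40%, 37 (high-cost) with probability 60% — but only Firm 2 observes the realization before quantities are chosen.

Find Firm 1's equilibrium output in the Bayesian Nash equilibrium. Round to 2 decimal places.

Firm 2 with cost c maximizes (118 − (1/2)(q₁+q₂) − c)·q₂, giving q₂(c) = (118 − c − (1/2)q₁).
E[c₂] = 0.4·11 + 0.6·37 = 26.6
Firm 1's FOC against E[q₂] yields q₁ = (118 − 2·14 + E[c₂])/(3/2) = (118 − 28 + 26.6)/(3/2) = 77.7333.

77.73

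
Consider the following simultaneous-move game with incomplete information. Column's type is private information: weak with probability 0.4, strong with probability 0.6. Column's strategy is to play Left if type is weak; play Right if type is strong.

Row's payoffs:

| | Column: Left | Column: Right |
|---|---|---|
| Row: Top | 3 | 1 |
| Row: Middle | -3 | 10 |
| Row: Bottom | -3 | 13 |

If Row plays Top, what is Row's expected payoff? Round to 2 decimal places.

1.80

Take the expectation over Column's type, weighting each type's action by its prior probability.
E[Top] = 0.4·3 + 0.6·1 = 1.2 + 0.6 = 1.8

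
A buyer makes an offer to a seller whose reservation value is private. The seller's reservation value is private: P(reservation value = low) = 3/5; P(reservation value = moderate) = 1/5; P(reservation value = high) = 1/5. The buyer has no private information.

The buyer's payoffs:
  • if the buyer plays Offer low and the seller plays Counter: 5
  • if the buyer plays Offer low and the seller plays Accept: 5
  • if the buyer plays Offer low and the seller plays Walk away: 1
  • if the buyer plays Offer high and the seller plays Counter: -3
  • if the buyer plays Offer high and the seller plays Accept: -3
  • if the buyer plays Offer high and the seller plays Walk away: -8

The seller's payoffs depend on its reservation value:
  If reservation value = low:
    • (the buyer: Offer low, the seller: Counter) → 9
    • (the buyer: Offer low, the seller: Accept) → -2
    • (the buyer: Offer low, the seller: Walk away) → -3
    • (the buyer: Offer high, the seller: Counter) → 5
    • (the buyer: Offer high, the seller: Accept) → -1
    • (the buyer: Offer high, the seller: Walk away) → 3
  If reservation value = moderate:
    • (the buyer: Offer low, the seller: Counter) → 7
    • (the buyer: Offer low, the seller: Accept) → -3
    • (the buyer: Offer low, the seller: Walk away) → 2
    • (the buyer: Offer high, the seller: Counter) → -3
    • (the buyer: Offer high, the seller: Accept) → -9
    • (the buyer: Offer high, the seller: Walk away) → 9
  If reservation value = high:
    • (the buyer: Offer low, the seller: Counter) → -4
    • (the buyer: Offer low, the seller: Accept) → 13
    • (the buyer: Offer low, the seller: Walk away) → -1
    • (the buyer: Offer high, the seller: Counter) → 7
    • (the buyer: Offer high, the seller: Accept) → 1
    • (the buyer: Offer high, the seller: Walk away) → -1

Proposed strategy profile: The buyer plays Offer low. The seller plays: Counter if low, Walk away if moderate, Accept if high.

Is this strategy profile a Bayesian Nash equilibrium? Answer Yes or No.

A profile is a BNE iff every type of every player is best-responding given beliefs about the other side.
The buyer plays Offer low: E[Offer low] = 3/5·(5) + 1/5·(1) + 1/5·(5) = 21/5; E[Offer high] = -4. Best-responding. ✓
The seller (reservation value low), facing Offer low: Counter gives 9, Accept gives -2, Walk away gives -3. Proposed Counter is best. ✓
The seller (reservation value moderate), facing Offer low: Counter gives 7, Accept gives -3, Walk away gives 2. Proposed Walk away is not best — profitable deviation exists. ✗
The seller (reservation value high), facing Offer low: Counter gives -4, Accept gives 13, Walk away gives -1. Proposed Accept is best. ✓

No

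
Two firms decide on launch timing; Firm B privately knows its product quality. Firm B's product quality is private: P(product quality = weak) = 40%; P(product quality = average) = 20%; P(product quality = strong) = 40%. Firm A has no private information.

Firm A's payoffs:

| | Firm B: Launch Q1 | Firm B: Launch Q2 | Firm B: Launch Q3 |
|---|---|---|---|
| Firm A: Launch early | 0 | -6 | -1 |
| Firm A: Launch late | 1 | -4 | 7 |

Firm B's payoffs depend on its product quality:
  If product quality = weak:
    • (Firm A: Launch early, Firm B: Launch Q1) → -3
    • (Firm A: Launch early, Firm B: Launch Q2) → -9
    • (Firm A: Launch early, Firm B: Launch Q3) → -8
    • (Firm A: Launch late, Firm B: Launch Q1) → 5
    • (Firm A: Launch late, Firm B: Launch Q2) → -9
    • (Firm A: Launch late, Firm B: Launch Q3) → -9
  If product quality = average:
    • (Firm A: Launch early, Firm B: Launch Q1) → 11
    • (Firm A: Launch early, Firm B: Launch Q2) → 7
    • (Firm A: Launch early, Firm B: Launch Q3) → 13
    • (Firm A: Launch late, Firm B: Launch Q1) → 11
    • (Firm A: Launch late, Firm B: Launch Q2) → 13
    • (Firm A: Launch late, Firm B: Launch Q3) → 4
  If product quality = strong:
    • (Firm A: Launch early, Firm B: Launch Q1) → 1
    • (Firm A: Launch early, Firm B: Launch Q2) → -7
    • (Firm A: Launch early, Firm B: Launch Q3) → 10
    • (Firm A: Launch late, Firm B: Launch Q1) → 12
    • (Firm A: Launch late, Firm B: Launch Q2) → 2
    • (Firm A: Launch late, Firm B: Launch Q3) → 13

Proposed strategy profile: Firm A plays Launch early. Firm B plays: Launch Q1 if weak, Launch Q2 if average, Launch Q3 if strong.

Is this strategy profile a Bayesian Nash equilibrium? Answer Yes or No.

Firm A plays Launch early: E[Launch early] = 0.4·(0) + 0.2·(-6) + 0.4·(-1) = -1.6; E[Launch late] = 2.4. Not best-responding. ✗
Firm B (product quality weak), facing Launch early: Launch Q1 gives -3, Launch Q2 gives -9, Launch Q3 gives -8. Proposed Launch Q1 is best. ✓
Firm B (product quality average), facing Launch early: Launch Q1 gives 11, Launch Q2 gives 7, Launch Q3 gives 13. Proposed Launch Q2 is not best — profitable deviation exists. ✗
Firm B (product quality strong), facing Launch early: Launch Q1 gives 1, Launch Q2 gives -7, Launch Q3 gives 10. Proposed Launch Q3 is best. ✓

No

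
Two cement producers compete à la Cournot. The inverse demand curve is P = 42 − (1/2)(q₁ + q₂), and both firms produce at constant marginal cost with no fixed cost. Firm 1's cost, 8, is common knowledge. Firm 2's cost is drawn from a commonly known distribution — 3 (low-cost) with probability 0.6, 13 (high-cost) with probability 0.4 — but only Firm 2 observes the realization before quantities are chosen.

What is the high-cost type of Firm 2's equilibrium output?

Firm 2 with cost c maximizes (42 − (1/2)(q₁+q₂) − c)·q₂, giving q₂(c) = (42 − c − (1/2)q₁).
E[c₂] = 0.6·3 + 0.4·13 = 7
Firm 1's FOC against E[q₂] yields q₁ = (42 − 2·8 + E[c₂])/(3/2) = (42 − 16 + 7)/(3/2) = 22.
q₂(high-cost) = (42 − 13 − (1/2)·22) = 18.

18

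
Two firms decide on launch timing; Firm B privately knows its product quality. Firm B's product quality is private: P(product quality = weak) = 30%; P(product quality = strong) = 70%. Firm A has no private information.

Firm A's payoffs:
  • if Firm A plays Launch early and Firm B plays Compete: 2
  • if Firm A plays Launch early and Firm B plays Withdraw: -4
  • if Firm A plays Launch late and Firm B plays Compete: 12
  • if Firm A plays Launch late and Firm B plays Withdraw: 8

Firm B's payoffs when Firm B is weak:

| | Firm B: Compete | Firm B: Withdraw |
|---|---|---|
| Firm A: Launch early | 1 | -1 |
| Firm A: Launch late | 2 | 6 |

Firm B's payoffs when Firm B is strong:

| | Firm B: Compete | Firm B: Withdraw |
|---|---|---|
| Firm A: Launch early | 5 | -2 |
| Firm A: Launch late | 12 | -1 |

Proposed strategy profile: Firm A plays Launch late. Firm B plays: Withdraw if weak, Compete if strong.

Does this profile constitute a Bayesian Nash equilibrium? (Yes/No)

Firm A plays Launch late: E[Launch late] = 0.3·(8) + 0.7·(12) = 10.8; E[Launch early] = 0.2. Best-responding. ✓
Firm B (product quality weak), facing Launch late: Compete gives 2, Withdraw gives 6. Proposed Withdraw is best. ✓
Firm B (product quality strong), facing Launch late: Compete gives 12, Withdraw gives -1. Proposed Compete is best. ✓

Yes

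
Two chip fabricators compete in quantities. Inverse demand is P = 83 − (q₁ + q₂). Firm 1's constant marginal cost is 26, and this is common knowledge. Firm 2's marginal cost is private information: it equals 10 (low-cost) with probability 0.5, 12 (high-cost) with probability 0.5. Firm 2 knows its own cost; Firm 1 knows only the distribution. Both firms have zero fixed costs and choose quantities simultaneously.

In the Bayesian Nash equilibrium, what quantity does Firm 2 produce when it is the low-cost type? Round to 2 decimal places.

Each type of Firm 2 best-responds to q₁; Firm 1 best-responds to the expected q₂ over Firm 2's types.
Firm 2 with cost c maximizes (83 − (q₁+q₂) − c)·q₂, giving q₂(c) = (83 − c − q₁)/2.
E[c₂] = 0.5·10 + 0.5·12 = 11
Firm 1's FOC against E[q₂] yields q₁ = (83 − 2·26 + E[c₂])/3 = (83 − 52 + 11)/3 = 14.
q₂(low-cost) = (83 − 10 − 14)/2 = 29.5.

29.50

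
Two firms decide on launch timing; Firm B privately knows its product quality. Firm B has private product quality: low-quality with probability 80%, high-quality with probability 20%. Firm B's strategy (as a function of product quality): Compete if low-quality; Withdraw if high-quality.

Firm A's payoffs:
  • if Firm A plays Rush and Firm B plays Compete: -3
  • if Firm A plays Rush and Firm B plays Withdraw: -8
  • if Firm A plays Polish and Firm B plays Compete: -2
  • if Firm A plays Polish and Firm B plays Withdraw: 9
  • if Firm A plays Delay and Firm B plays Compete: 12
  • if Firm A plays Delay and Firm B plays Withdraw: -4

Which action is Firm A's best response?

E[Rush] = 0.8·(-3) + 0.2·(-8) = -4
E[Polish] = 0.8·(-2) + 0.2·(9) = 0.2
E[Delay] = 0.8·(12) + 0.2·(-4) = 8.8
Best response: Delay (8.8 is the largest).

Delay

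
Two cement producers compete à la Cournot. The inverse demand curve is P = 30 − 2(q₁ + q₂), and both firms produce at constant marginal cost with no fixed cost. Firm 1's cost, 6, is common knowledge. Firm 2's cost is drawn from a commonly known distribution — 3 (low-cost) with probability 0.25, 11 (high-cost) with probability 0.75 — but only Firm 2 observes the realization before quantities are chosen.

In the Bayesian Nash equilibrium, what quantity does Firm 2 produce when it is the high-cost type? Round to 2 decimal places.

2.50

Firm 2 with cost c maximizes (30 − 2(q₁+q₂) − c)·q₂, giving q₂(c) = (30 − c − 2q₁)/4.
E[c₂] = 0.25·3 + 0.75·11 = 9
Firm 1's FOC against E[q₂] yields q₁ = (30 − 2·6 + E[c₂])/6 = (30 − 12 + 9)/6 = 4.5.
q₂(high-cost) = (30 − 11 − 2·4.5)/4 = 2.5.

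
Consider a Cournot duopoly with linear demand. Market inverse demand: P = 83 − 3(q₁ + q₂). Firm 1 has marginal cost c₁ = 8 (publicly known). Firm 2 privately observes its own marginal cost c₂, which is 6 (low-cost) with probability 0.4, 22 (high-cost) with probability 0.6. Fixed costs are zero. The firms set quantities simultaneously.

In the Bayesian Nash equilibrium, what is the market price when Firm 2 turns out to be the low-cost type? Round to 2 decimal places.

Type-c best response for Firm 2: q₂(c) = (83 − c)/6 − q₁/2.
Firm 1 maximizes expected profit; its first-order condition is 83 − 6q₁ − 3E[q₂] − 8 = 0.
Substituting E[q₂] and solving: E[c₂] = 15.6, so q₁ = (83 − 2·8 + 15.6)/9 = 9.17778.
q₂(low-cost) = 8.24444, so P = 83 − 3·(9.17778 + 8.24444) = 30.7333.

30.73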